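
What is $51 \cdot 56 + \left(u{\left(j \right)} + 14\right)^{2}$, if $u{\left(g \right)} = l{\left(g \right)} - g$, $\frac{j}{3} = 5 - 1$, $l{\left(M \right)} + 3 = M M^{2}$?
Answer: $2985385$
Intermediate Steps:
$l{\left(M \right)} = -3 + M^{3}$ ($l{\left(M \right)} = -3 + M M^{2} = -3 + M^{3}$)
$j = 12$ ($j = 3 \left(5 - 1\right) = 3 \cdot 4 = 12$)
$u{\left(g \right)} = -3 + g^{3} - g$ ($u{\left(g \right)} = \left(-3 + g^{3}\right) - g = -3 + g^{3} - g$)
$51 \cdot 56 + \left(u{\left(j \right)} + 14\right)^{2} = 51 \cdot 56 + \left(\left(-3 + 12^{3} - 12\right) + 14\right)^{2} = 2856 + \left(\left(-3 + 1728 - 12\right) + 14\right)^{2} = 2856 + \left(1713 + 14\right)^{2} = 2856 + 1727^{2} = 2856 + 2982529 = 2985385$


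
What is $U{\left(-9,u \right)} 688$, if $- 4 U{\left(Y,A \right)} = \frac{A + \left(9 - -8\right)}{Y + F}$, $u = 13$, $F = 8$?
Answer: $5160$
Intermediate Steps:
$U{\left(Y,A \right)} = - \frac{17 + A}{4 \left(8 + Y\right)}$ ($U{\left(Y,A \right)} = - \frac{\left(A + \left(9 - -8\right)\right) \frac{1}{Y + 8}}{4} = - \frac{\left(A + \left(9 + 8\right)\right) \frac{1}{8 + Y}}{4} = - \frac{\left(A + 17\right) \frac{1}{8 + Y}}{4} = - \frac{\left(17 + A\right) \frac{1}{8 + Y}}{4} = - \frac{\frac{1}{8 + Y} \left(17 + A\right)}{4} = - \frac{17 + A}{4 \left(8 + Y\right)}$)
$U{\left(-9,u \right)} 688 = \frac{-17 - 13}{4 \left(8 - 9\right)} 688 = \frac{-17 - 13}{4 \left(-1\right)} 688 = \frac{1}{4} \left(-1\right) \left(-30\right) 688 = \frac{15}{2} \cdot 688 = 5160$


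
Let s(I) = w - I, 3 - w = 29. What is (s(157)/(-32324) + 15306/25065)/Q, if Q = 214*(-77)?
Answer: -166446013/4450164355560 ≈ -3.7402e-5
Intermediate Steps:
w = -26 (w = 3 - 1*29 = 3 - 29 = -26)
s(I) = -26 - I
Q = -16478
(s(157)/(-32324) + 15306/25065)/Q = ((-26 - 1*157)/(-32324) + 15306/25065)/(-16478) = ((-26 - 157)*(-1/32324) + 15306*(1/25065))*(-1/16478) = (-183*(-1/32324) + 5102/8355)*(-1/16478) = (183/32324 + 5102/8355)*(-1/16478) = (166446013/270067020)*(-1/16478) = -166446013/4450164355560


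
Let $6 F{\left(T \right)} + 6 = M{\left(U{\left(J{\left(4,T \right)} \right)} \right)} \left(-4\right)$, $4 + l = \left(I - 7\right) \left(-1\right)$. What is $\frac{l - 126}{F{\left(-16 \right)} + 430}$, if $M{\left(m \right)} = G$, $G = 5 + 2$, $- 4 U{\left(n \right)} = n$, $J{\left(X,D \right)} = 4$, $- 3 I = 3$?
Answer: $- \frac{366}{1273} \approx -0.28751$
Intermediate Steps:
$I = -1$ ($I = \left(- \frac{1}{3}\right) 3 = -1$)
$U{\left(n \right)} = - \frac{n}{4}$
$l = 4$ ($l = -4 + \left(-1 - 7\right) \left(-1\right) = -4 - -8 = -4 + 8 = 4$)
$G = 7$
$M{\left(m \right)} = 7$
$F{\left(T \right)} = - \frac{17}{3}$ ($F{\left(T \right)} = -1 + \frac{7 \left(-4\right)}{6} = -1 + \frac{1}{6} \left(-28\right) = -1 - \frac{14}{3} = - \frac{17}{3}$)
$\frac{l - 126}{F{\left(-16 \right)} + 430} = \frac{4 - 126}{- \frac{17}{3} + 430} = - \frac{122}{\frac{1273}{3}} = \left(-122\right) \frac{3}{1273} = - \frac{366}{1273}$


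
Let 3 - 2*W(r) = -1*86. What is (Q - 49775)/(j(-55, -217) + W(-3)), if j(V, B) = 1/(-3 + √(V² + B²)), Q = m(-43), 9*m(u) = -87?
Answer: -1332043818508/1190648307 + 597416*√50114/1190648307 ≈ -1118.6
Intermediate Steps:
m(u) = -29/3 (m(u) = (⅑)*(-87) = -29/3)
Q = -29/3 ≈ -9.6667
W(r) = 89/2 (W(r) = 3/2 - (-1)*86/2 = 3/2 - ½*(-86) = 3/2 + 43 = 89/2)
j(V, B) = 1/(-3 + √(B² + V²))
(Q - 49775)/(j(-55, -217) + W(-3)) = (-29/3 - 49775)/(1/(-3 + √((-217)² + (-55)²)) + 89/2) = -149354/(3*(1/(-3 + √(47089 + 3025)) + 89/2)) = -149354/(3*(1/(-3 + √50114) + 89/2)) = -149354/(3*(89/2 + 1/(-3 + √50114)))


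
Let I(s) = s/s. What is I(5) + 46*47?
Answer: 2163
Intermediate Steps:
I(s) = 1
I(5) + 46*47 = 1 + 46*47 = 1 + 2162 = 2163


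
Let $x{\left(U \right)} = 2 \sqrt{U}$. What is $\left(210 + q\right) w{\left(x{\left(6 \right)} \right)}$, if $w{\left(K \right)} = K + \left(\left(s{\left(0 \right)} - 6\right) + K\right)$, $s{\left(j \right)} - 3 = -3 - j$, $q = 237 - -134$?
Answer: $-3486 + 2324 \sqrt{6} \approx 2206.6$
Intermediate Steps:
$q = 371$ ($q = 237 + 134 = 371$)
$s{\left(j \right)} = - j$ ($s{\left(j \right)} = 3 - \left(3 + j\right) = - j$)
$w{\left(K \right)} = -6 + 2 K$ ($w{\left(K \right)} = K + \left(\left(\left(-1\right) 0 - 6\right) + K\right) = K + \left(\left(0 - 6\right) + K\right) = K + \left(-6 + K\right) = -6 + 2 K$)
$\left(210 + q\right) w{\left(x{\left(6 \right)} \right)} = \left(210 + 371\right) \left(-6 + 2 \cdot 2 \sqrt{6}\right) = 581 \left(-6 + 4 \sqrt{6}\right) = -3486 + 2324 \sqrt{6}$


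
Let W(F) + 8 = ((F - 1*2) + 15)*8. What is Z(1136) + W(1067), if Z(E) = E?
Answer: 9768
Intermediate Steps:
W(F) = 96 + 8*F (W(F) = -8 + ((F - 1*2) + 15)*8 = -8 + ((F - 2) + 15)*8 = -8 + ((-2 + F) + 15)*8 = -8 + (13 + F)*8 = -8 + (104 + 8*F) = 96 + 8*F)
Z(1136) + W(1067) = 1136 + (96 + 8*1067) = 1136 + (96 + 8536) = 1136 + 8632 = 9768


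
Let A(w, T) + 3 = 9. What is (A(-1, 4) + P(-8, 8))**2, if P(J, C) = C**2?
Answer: 4900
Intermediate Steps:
A(w, T) = 6 (A(w, T) = -3 + 9 = 6)
(A(-1, 4) + P(-8, 8))**2 = (6 + 8**2)**2 = (6 + 64)**2 = 70**2 = 4900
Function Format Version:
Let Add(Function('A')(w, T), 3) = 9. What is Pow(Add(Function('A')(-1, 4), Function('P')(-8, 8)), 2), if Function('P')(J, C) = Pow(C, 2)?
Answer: 4900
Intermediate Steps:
Function('A')(w, T) = 6 (Function('A')(w, T) = Add(-3, 9) = 6)
Pow(Add(Function('A')(-1, 4), Function('P')(-8, 8)), 2) = Pow(Add(6, Pow(8, 2)), 2) = Pow(Add(6, 64), 2) = Pow(70, 2) = 4900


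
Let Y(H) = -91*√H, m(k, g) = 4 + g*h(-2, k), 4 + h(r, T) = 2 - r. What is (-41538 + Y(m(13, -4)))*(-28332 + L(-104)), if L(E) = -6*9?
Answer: 1184263920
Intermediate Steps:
h(r, T) = -2 - r (h(r, T) = -4 + (2 - r) = -2 - r)
L(E) = -54
m(k, g) = 4 (m(k, g) = 4 + g*(-2 - 1*(-2)) = 4 + g*(-2 + 2) = 4 + g*0 = 4 + 0 = 4)
(-41538 + Y(m(13, -4)))*(-28332 + L(-104)) = (-41538 - 91*√4)*(-28332 - 54) = (-41538 - 91*2)*(-28386) = (-41538 - 182)*(-28386) = -41720*(-28386) = 1184263920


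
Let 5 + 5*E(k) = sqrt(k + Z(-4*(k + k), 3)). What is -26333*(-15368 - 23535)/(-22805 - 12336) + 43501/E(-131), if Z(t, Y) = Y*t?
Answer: -3022788188587/105001308 + 217505*sqrt(3013)/2988 ≈ -24792.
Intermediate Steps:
E(k) = -1 + sqrt(23)*sqrt(-k)/5 (E(k) = -1 + sqrt(k + 3*(-4*(k + k)))/5 = -1 + sqrt(k + 3*(-8*k))/5 = -1 + sqrt(k - 24*k)/5 = -1 + sqrt(-23*k)/5 = -1 + (sqrt(23)*sqrt(-k))/5 = -1 + sqrt(23)*sqrt(-k)/5)
-26333*(-15368 - 23535)/(-22805 - 12336) + 43501/E(-131) = -26333*(-15368 - 23535)/(-22805 - 12336) + 43501/(-1 + sqrt(23)*sqrt(-1*(-131))/5) = -26333/((-35141/(-38903))) + 43501/(-1 + sqrt(23)*sqrt(131)/5) = -26333/((-35141*(-1/38903))) + 43501/(-1 + sqrt(3013)/5) = -26333/35141/38903 + 43501/(-1 + sqrt(3013)/5) = -26333*38903/35141 + 43501/(-1 + sqrt(3013)/5) = -1024432699/35141 + 43501/(-1 + sqrt(3013)/5)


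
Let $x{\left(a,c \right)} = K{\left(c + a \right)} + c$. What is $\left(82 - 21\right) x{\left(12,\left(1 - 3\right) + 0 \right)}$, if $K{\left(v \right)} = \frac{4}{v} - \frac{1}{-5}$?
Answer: $- \frac{427}{5} \approx -85.4$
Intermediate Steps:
$K{\left(v \right)} = \frac{1}{5} + \frac{4}{v}$ ($K{\left(v \right)} = \frac{4}{v} - - \frac{1}{5} = \frac{4}{v} + \frac{1}{5} = \frac{1}{5} + \frac{4}{v}$)
$x{\left(a,c \right)} = c + \frac{20 + a + c}{5 \left(a + c\right)}$ ($x{\left(a,c \right)} = \frac{20 + \left(c + a\right)}{5 \left(c + a\right)} + c = \frac{20 + \left(a + c\right)}{5 \left(a + c\right)} + c = \frac{20 + a + c}{5 \left(a + c\right)} + c = c + \frac{20 + a + c}{5 \left(a + c\right)}$)
$\left(82 - 21\right) x{\left(12,\left(1 - 3\right) + 0 \right)} = \left(82 - 21\right) \frac{4 + \frac{1}{5} \cdot 12 + \frac{\left(1 - 3\right) + 0}{5} + \left(\left(1 - 3\right) + 0\right) \left(12 + \left(\left(1 - 3\right) + 0\right)\right)}{12 + \left(\left(1 - 3\right) + 0\right)} = 61 \frac{4 + \frac{12}{5} + \frac{-2 + 0}{5} + \left(-2 + 0\right) \left(12 + \left(-2 + 0\right)\right)}{12 + \left(-2 + 0\right)} = 61 \frac{4 + \frac{12}{5} + \frac{1}{5} \left(-2\right) - 2 \left(12 - 2\right)}{12 - 2} = 61 \frac{4 + \frac{12}{5} - \frac{2}{5} - 20}{10} = 61 \cdot \frac{1}{10} \left(-14\right) = 61 \left(- \frac{7}{5}\right) = - \frac{427}{5}$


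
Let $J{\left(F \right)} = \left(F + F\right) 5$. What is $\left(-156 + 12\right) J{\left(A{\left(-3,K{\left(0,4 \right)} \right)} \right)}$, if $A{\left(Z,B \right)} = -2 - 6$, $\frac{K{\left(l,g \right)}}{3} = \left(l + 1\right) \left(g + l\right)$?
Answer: $11520$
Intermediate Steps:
$K{\left(l,g \right)} = 3 \left(1 + l\right) \left(g + l\right)$ ($K{\left(l,g \right)} = 3 \left(l + 1\right) \left(g + l\right) = 3 \left(1 + l\right) \left(g + l\right)$)
$A{\left(Z,B \right)} = -8$ ($A{\left(Z,B \right)} = -2 - 6 = -8$)
$J{\left(F \right)} = 10 F$ ($J{\left(F \right)} = 2 F 5 = 10 F$)
$\left(-156 + 12\right) J{\left(A{\left(-3,K{\left(0,4 \right)} \right)} \right)} = \left(-156 + 12\right) 10 \left(-8\right) = \left(-144\right) \left(-80\right) = 11520$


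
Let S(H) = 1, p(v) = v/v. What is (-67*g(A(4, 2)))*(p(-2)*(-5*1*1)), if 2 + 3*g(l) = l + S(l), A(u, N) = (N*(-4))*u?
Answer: -3685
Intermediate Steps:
p(v) = 1
A(u, N) = -4*N*u (A(u, N) = (-4*N)*u = -4*N*u)
g(l) = -⅓ + l/3 (g(l) = -⅔ + (l + 1)/3 = -⅔ + (1 + l)/3 = -⅔ + (⅓ + l/3) = -⅓ + l/3)
(-67*g(A(4, 2)))*(p(-2)*(-5*1*1)) = (-67*(-⅓ + (-4*2*4)/3))*(1*(-5*1*1)) = (-67*(-⅓ + (⅓)*(-32)))*(1*(-5*1)) = (-67*(-⅓ - 32/3))*(1*(-5)) = -67*(-11)*(-5) = 737*(-5) = -3685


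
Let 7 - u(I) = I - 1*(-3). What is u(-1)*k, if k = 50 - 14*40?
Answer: -2550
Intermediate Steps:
u(I) = 4 - I (u(I) = 7 - (I - 1*(-3)) = 7 - (I + 3) = 7 - (3 + I) = 7 + (-3 - I) = 4 - I)
k = -510 (k = 50 - 560 = -510)
u(-1)*k = (4 - 1*(-1))*(-510) = (4 + 1)*(-510) = 5*(-510) = -2550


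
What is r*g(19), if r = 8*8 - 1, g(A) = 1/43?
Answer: 63/43 ≈ 1.4651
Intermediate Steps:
g(A) = 1/43
r = 63 (r = 64 - 1 = 63)
r*g(19) = 63*(1/43) = 63/43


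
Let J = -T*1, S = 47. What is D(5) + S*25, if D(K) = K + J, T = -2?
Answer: 1182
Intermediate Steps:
J = 2 (J = -1*(-2)*1 = 2*1 = 2)
D(K) = 2 + K (D(K) = K + 2 = 2 + K)
D(5) + S*25 = (2 + 5) + 47*25 = 7 + 1175 = 1182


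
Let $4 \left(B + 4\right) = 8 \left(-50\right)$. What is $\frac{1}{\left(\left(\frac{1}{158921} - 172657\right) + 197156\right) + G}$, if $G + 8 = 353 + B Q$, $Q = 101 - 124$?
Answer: $\frac{158921}{4328372357} \approx 3.6716 \cdot 10^{-5}$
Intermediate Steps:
$B = -104$ ($B = -4 + \frac{8 \left(-50\right)}{4} = -4 + \frac{1}{4} \left(-400\right) = -4 - 100 = -104$)
$Q = -23$ ($Q = 101 - 124 = -23$)
$G = 2737$ ($G = -8 + \left(353 - -2392\right) = -8 + \left(353 + 2392\right) = -8 + 2745 = 2737$)
$\frac{1}{\left(\left(\frac{1}{158921} - 172657\right) + 197156\right) + G} = \frac{1}{\left(\left(\frac{1}{158921} - 172657\right) + 197156\right) + 2737} = \frac{1}{\left(- \frac{27438823096}{158921} + 197156\right) + 2737} = \frac{1}{\frac{3893405580}{158921} + 2737} = \frac{1}{\frac{4328372357}{158921}} = \frac{158921}{4328372357}$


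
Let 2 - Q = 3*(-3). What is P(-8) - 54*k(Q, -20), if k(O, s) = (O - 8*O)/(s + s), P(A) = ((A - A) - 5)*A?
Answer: -1279/20 ≈ -63.950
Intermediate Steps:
Q = 11 (Q = 2 - 3*(-3) = 2 - 1*(-9) = 2 + 9 = 11)
P(A) = -5*A (P(A) = (0 - 5)*A = -5*A)
k(O, s) = -7*O/(2*s) (k(O, s) = (-7*O)/((2*s)) = (-7*O)*(1/(2*s)) = -7*O/(2*s))
P(-8) - 54*k(Q, -20) = -5*(-8) - (-189)*11/(-20) = 40 - (-189)*11*(-1)/20 = 40 - 54*77/40 = 40 - 2079/20 = -1279/20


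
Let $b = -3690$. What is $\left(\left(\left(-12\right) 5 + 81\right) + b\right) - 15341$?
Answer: $-19010$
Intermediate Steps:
$\left(\left(\left(-12\right) 5 + 81\right) + b\right) - 15341 = \left(\left(\left(-12\right) 5 + 81\right) - 3690\right) - 15341 = \left(\left(-60 + 81\right) - 3690\right) - 15341 = \left(21 - 3690\right) - 15341 = -3669 - 15341 = -19010$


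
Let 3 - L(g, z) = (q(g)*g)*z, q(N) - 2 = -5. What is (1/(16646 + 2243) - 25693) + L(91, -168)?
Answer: -1351583505/18889 ≈ -71554.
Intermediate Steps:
q(N) = -3 (q(N) = 2 - 5 = -3)
L(g, z) = 3 + 3*g*z (L(g, z) = 3 - (-3*g)*z = 3 - (-3)*g*z = 3 + 3*g*z)
(1/(16646 + 2243) - 25693) + L(91, -168) = (1/(16646 + 2243) - 25693) + (3 + 3*91*(-168)) = (1/18889 - 25693) + (3 - 45864) = (1/18889 - 25693) - 45861 = -485315076/18889 - 45861 = -1351583505/18889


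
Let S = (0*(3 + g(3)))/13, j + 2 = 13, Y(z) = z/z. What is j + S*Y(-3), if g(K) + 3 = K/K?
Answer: 11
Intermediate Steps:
g(K) = -2 (g(K) = -3 + K/K = -3 + 1 = -2)
Y(z) = 1
j = 11 (j = -2 + 13 = 11)
S = 0 (S = (0*(3 - 2))/13 = (0*1)*(1/13) = 0*(1/13) = 0)
j + S*Y(-3) = 11 + 0*1 = 11 + 0 = 11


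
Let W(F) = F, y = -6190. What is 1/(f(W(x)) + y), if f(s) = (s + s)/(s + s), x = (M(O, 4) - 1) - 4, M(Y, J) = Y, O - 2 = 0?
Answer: -1/6189 ≈ -0.00016158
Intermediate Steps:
O = 2 (O = 2 + 0 = 2)
x = -3 (x = (2 - 1) - 4 = 1 - 4 = -3)
f(s) = 1 (f(s) = (2*s)/((2*s)) = (2*s)*(1/(2*s)) = 1)
1/(f(W(x)) + y) = 1/(1 - 6190) = 1/(-6189) = -1/6189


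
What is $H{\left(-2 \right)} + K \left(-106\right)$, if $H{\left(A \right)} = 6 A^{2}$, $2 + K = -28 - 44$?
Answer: $7868$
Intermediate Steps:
$K = -74$ ($K = -2 - 72 = -74$)
$H{\left(-2 \right)} + K \left(-106\right) = 6 \left(-2\right)^{2} - -7844 = 6 \cdot 4 + 7844 = 24 + 7844 = 7868$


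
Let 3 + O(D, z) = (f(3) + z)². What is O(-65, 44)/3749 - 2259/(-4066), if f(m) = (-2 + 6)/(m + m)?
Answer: 149120233/137190906 ≈ 1.0870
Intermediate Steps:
f(m) = 2/m (f(m) = 4/((2*m)) = 4*(1/(2*m)) = 2/m)
O(D, z) = -3 + (⅔ + z)² (O(D, z) = -3 + (2/3 + z)² = -3 + (2*(⅓) + z)² = -3 + (⅔ + z)²)
O(-65, 44)/3749 - 2259/(-4066) = (-3 + (2 + 3*44)²/9)/3749 - 2259/(-4066) = (-3 + (2 + 132)²/9)*(1/3749) - 2259*(-1/4066) = (-3 + (⅑)*134²)*(1/3749) + 2259/4066 = (-3 + (⅑)*17956)*(1/3749) + 2259/4066 = (-3 + 17956/9)*(1/3749) + 2259/4066 = (17929/9)*(1/3749) + 2259/4066 = 17929/33741 + 2259/4066 = 149120233/137190906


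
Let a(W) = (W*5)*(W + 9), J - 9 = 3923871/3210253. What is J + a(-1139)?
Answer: 20659134459698/3210253 ≈ 6.4354e+6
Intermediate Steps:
J = 32816148/3210253 (J = 9 + 3923871/3210253 = 32816148/3210253 ≈ 10.222)
a(W) = 5*W*(9 + W) (a(W) = (5*W)*(9 + W) = 5*W*(9 + W))
J + a(-1139) = 32816148/3210253 + 5*(-1139)*(9 - 1139) = 32816148/3210253 + 5*(-1139)*(-1130) = 32816148/3210253 + 6435350 = 20659134459698/3210253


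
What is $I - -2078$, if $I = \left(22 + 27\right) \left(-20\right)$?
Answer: $1098$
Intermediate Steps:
$I = -980$ ($I = 49 \left(-20\right) = -980$)
$I - -2078 = -980 - -2078 = -980 + 2078 = 1098$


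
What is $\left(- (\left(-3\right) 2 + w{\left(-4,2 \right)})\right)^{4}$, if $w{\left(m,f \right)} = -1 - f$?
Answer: $6561$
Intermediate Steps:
$\left(- (\left(-3\right) 2 + w{\left(-4,2 \right)})\right)^{4} = \left(- (\left(-3\right) 2 - 3)\right)^{4} = \left(- (-6 - 3)\right)^{4} = \left(\left(-1\right) \left(-9\right)\right)^{4} = 9^{4} = 6561$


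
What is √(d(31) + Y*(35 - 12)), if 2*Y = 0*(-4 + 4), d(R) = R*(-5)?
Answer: I*√155 ≈ 12.45*I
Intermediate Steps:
d(R) = -5*R
Y = 0 (Y = (0*(-4 + 4))/2 = (0*0)/2 = (½)*0 = 0)
√(d(31) + Y*(35 - 12)) = √(-5*31 + 0*(35 - 12)) = √(-155 + 0*23) = √(-155 + 0) = √(-155) = I*√155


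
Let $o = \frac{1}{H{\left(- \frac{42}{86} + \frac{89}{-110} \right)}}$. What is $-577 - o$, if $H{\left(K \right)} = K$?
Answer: $- \frac{3536319}{6137} \approx -576.23$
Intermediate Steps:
$o = - \frac{4730}{6137}$ ($o = \frac{1}{- \frac{42}{86} + \frac{89}{-110}} = \frac{1}{\left(-42\right) \frac{1}{86} + 89 \left(- \frac{1}{110}\right)} = \frac{1}{- \frac{21}{43} - \frac{89}{110}} = \frac{1}{- \frac{6137}{4730}} = - \frac{4730}{6137} \approx -0.77073$)
$-577 - o = -577 - - \frac{4730}{6137} = -577 + \frac{4730}{6137} = - \frac{3536319}{6137}$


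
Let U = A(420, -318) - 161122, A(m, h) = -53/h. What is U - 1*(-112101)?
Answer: -294125/6 ≈ -49021.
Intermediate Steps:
U = -966731/6 (U = -53/(-318) - 161122 = -53*(-1/318) - 161122 = ⅙ - 161122 = -966731/6 ≈ -1.6112e+5)
U - 1*(-112101) = -966731/6 - 1*(-112101) = -966731/6 + 112101 = -294125/6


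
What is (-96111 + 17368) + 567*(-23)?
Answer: -91784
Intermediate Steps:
(-96111 + 17368) + 567*(-23) = -78743 - 13041 = -91784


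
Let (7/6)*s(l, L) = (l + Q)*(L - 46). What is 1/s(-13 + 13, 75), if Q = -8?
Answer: -7/1392 ≈ -0.0050287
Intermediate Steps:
s(l, L) = 6*(-46 + L)*(-8 + l)/7 (s(l, L) = 6*((l - 8)*(L - 46))/7 = 6*((-8 + l)*(-46 + L))/7 = 6*((-46 + L)*(-8 + l))/7 = 6*(-46 + L)*(-8 + l)/7)
1/s(-13 + 13, 75) = 1/(2208/7 - 276*(-13 + 13)/7 - 48/7*75 + (6/7)*75*(-13 + 13)) = 1/(2208/7 - 276/7*0 - 3600/7 + (6/7)*75*0) = 1/(2208/7 + 0 - 3600/7 + 0) = 1/(-1392/7) = -7/1392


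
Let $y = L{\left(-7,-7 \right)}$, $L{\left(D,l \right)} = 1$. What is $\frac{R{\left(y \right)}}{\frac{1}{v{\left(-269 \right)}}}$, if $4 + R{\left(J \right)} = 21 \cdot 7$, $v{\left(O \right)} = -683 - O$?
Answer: $-59202$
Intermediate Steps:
$y = 1$
$R{\left(J \right)} = 143$ ($R{\left(J \right)} = -4 + 21 \cdot 7 = -4 + 147 = 143$)
$\frac{R{\left(y \right)}}{\frac{1}{v{\left(-269 \right)}}} = \frac{143}{\frac{1}{-683 - -269}} = \frac{143}{\frac{1}{-683 + 269}} = \frac{143}{\frac{1}{-414}} = \frac{143}{- \frac{1}{414}} = 143 \left(-414\right) = -59202$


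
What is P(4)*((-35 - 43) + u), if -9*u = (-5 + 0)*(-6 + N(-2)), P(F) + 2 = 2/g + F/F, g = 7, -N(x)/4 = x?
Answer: 3460/63 ≈ 54.921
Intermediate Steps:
N(x) = -4*x
P(F) = -5/7 (P(F) = -2 + (2/7 + F/F) = -2 + (2*(⅐) + 1) = -2 + (2/7 + 1) = -2 + 9/7 = -5/7)
u = 10/9 (u = -(-5 + 0)*(-6 - 4*(-2))/9 = -(-5)*(-6 + 8)/9 = -(-5)*2/9 = -⅑*(-10) = 10/9 ≈ 1.1111)
P(4)*((-35 - 43) + u) = -5*((-35 - 43) + 10/9)/7 = -5*(-78 + 10/9)/7 = -5/7*(-692/9) = 3460/63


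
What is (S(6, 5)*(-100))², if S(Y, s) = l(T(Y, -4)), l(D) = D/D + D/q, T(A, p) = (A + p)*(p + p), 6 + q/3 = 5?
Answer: 3610000/9 ≈ 4.0111e+5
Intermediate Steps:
q = -3 (q = -18 + 3*5 = -18 + 15 = -3)
T(A, p) = 2*p*(A + p) (T(A, p) = (A + p)*(2*p) = 2*p*(A + p))
l(D) = 1 - D/3 (l(D) = D/D + D/(-3) = 1 + D*(-⅓) = 1 - D/3)
S(Y, s) = -29/3 + 8*Y/3 (S(Y, s) = 1 - 2*(-4)*(Y - 4)/3 = 1 - 2*(-4)*(-4 + Y)/3 = 1 - (32 - 8*Y)/3 = 1 + (-32/3 + 8*Y/3) = -29/3 + 8*Y/3)
(S(6, 5)*(-100))² = ((-29/3 + (8/3)*6)*(-100))² = ((-29/3 + 16)*(-100))² = ((19/3)*(-100))² = (-1900/3)² = 3610000/9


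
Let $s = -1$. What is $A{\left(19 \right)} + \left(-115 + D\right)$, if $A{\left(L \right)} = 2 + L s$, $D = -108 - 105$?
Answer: $-345$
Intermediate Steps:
$D = -213$ ($D = -108 - 105 = -213$)
$A{\left(L \right)} = 2 - L$ ($A{\left(L \right)} = 2 + L \left(-1\right) = 2 - L$)
$A{\left(19 \right)} + \left(-115 + D\right) = \left(2 - 19\right) - 328 = -17 - 328 = -345$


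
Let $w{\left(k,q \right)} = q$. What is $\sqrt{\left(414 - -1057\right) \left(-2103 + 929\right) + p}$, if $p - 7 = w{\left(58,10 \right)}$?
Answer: $i \sqrt{1726937} \approx 1314.1 i$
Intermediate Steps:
$p = 17$ ($p = 7 + 10 = 17$)
$\sqrt{\left(414 - -1057\right) \left(-2103 + 929\right) + p} = \sqrt{\left(414 - -1057\right) \left(-2103 + 929\right) + 17} = \sqrt{\left(414 + 1057\right) \left(-1174\right) + 17} = \sqrt{1471 \left(-1174\right) + 17} = \sqrt{-1726954 + 17} = \sqrt{-1726937} = i \sqrt{1726937}$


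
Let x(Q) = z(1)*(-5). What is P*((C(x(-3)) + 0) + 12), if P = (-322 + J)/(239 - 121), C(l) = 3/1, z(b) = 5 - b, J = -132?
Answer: -3405/59 ≈ -57.712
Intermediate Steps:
x(Q) = -20 (x(Q) = (5 - 1*1)*(-5) = (5 - 1)*(-5) = 4*(-5) = -20)
C(l) = 3 (C(l) = 3*1 = 3)
P = -227/59 (P = (-322 - 132)/(239 - 121) = -454/118 = -454*1/118 = -227/59 ≈ -3.8475)
P*((C(x(-3)) + 0) + 12) = -227*((3 + 0) + 12)/59 = -227*(3 + 12)/59 = -227/59*15 = -3405/59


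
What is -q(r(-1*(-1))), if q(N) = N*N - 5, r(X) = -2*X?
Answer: 1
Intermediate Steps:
q(N) = -5 + N² (q(N) = N² - 5 = -5 + N²)
-q(r(-1*(-1))) = -(-5 + (-(-2)*(-1))²) = -(-5 + (-2*1)²) = -(-5 + (-2)²) = -(-5 + 4) = -1*(-1) = 1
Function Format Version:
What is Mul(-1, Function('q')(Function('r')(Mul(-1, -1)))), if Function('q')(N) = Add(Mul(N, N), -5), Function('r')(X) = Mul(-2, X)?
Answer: 1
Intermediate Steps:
Function('q')(N) = Add(-5, Pow(N, 2)) (Function('q')(N) = Add(Pow(N, 2), -5) = Add(-5, Pow(N, 2)))
Mul(-1, Function('q')(Function('r')(Mul(-1, -1)))) = Mul(-1, Add(-5, Pow(Mul(-2, Mul(-1, -1)), 2))) = Mul(-1, Add(-5, Pow(Mul(-2, 1), 2))) = Mul(-1, Add(-5, Pow(-2, 2))) = Mul(-1, Add(-5, 4)) = Mul(-1, -1) = 1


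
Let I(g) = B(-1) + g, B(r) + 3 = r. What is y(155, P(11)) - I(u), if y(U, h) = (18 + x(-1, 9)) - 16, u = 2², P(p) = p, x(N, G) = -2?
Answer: 0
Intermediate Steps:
u = 4
B(r) = -3 + r
y(U, h) = 0 (y(U, h) = (18 - 2) - 16 = 16 - 16 = 0)
I(g) = -4 + g (I(g) = (-3 - 1) + g = -4 + g)
y(155, P(11)) - I(u) = 0 - (-4 + 4) = 0 - 1*0 = 0 + 0 = 0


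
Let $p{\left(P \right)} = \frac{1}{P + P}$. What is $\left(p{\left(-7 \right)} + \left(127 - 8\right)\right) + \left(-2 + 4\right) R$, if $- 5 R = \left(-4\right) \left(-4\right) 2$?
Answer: $\frac{7429}{70} \approx 106.13$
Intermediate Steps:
$R = - \frac{32}{5}$ ($R = - \frac{\left(-4\right) \left(-4\right) 2}{5} = - \frac{16 \cdot 2}{5} = \left(- \frac{1}{5}\right) 32 = - \frac{32}{5} \approx -6.4$)
$p{\left(P \right)} = \frac{1}{2 P}$
$\left(p{\left(-7 \right)} + \left(127 - 8\right)\right) + \left(-2 + 4\right) R = \left(\frac{1}{2 \left(-7\right)} + \left(127 - 8\right)\right) + \left(-2 + 4\right) \left(- \frac{32}{5}\right) = \left(\frac{1}{2} \left(- \frac{1}{7}\right) + 119\right) + 2 \left(- \frac{32}{5}\right) = \left(- \frac{1}{14} + 119\right) - \frac{64}{5} = \frac{1665}{14} - \frac{64}{5} = \frac{7429}{70}$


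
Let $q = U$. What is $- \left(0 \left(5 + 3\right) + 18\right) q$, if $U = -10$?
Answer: $180$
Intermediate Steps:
$q = -10$
$- \left(0 \left(5 + 3\right) + 18\right) q = - \left(0 \left(5 + 3\right) + 18\right) \left(-10\right) = - \left(0 \cdot 8 + 18\right) \left(-10\right) = - \left(0 + 18\right) \left(-10\right) = - 18 \left(-10\right) = \left(-1\right) \left(-180\right) = 180$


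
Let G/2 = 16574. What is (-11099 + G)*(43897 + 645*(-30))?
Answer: 541236803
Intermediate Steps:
G = 33148 (G = 2*16574 = 33148)
(-11099 + G)*(43897 + 645*(-30)) = (-11099 + 33148)*(43897 + 645*(-30)) = 22049*(43897 - 19350) = 22049*24547 = 541236803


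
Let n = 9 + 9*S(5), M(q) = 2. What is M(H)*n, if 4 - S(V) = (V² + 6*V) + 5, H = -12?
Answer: -990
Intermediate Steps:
S(V) = -1 - V² - 6*V (S(V) = 4 - ((V² + 6*V) + 5) = 4 - (5 + V² + 6*V) = 4 + (-5 - V² - 6*V) = -1 - V² - 6*V)
n = -495 (n = 9 + 9*(-1 - 1*5² - 6*5) = 9 + 9*(-1 - 1*25 - 30) = 9 + 9*(-1 - 25 - 30) = 9 + 9*(-56) = 9 - 504 = -495)
M(H)*n = 2*(-495) = -990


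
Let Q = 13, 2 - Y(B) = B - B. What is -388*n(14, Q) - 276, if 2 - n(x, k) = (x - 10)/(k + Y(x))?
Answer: -14228/15 ≈ -948.53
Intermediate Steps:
Y(B) = 2 (Y(B) = 2 - (B - B) = 2 - 1*0 = 2 + 0 = 2)
n(x, k) = 2 - (-10 + x)/(2 + k) (n(x, k) = 2 - (x - 10)/(k + 2) = 2 - (-10 + x)/(2 + k))
-388*n(14, Q) - 276 = -388*(14 - 1*14 + 2*13)/(2 + 13) - 276 = -388*(14 - 14 + 26)/15 - 276 = -388*26/15 - 276 = -10088/15 - 276 = -14228/15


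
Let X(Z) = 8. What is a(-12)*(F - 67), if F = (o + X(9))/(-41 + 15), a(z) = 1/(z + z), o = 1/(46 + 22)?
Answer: 39667/14144 ≈ 2.8045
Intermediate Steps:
o = 1/68 ≈ 0.014706
a(z) = 1/(2*z)
F = -545/1768 (F = (1/68 + 8)/(-41 + 15) = (545/68)/(-26) = (545/68)*(-1/26) = -545/1768 ≈ -0.30826)
a(-12)*(F - 67) = ((½)/(-12))*(-545/1768 - 67) = ((½)*(-1/12))*(-119001/1768) = -1/24*(-119001/1768) = 39667/14144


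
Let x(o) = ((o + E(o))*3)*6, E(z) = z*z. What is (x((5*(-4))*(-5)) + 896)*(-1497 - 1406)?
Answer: -530366488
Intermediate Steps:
E(z) = z**2
x(o) = 18*o + 18*o**2 (x(o) = ((o + o**2)*3)*6 = (3*o + 3*o**2)*6 = 18*o + 18*o**2)
(x((5*(-4))*(-5)) + 896)*(-1497 - 1406) = (18*((5*(-4))*(-5))*(1 + (5*(-4))*(-5)) + 896)*(-1497 - 1406) = (18*(-20*(-5))*(1 - 20*(-5)) + 896)*(-2903) = (18*100*(1 + 100) + 896)*(-2903) = (18*100*101 + 896)*(-2903) = (181800 + 896)*(-2903) = 182696*(-2903) = -530366488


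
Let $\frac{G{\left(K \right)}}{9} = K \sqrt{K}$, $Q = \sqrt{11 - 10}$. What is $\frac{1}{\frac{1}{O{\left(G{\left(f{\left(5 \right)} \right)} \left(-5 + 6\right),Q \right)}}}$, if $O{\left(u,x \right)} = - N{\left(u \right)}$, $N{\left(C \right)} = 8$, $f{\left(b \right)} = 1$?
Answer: $-8$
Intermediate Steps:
$Q = 1$ ($Q = \sqrt{1} = 1$)
$G{\left(K \right)} = 9 K^{\frac{3}{2}}$ ($G{\left(K \right)} = 9 K \sqrt{K} = 9 K^{\frac{3}{2}}$)
$O{\left(u,x \right)} = -8$ ($O{\left(u,x \right)} = \left(-1\right) 8 = -8$)
$\frac{1}{\frac{1}{O{\left(G{\left(f{\left(5 \right)} \right)} \left(-5 + 6\right),Q \right)}}} = \frac{1}{\frac{1}{-8}} = \frac{1}{- \frac{1}{8}} = -8$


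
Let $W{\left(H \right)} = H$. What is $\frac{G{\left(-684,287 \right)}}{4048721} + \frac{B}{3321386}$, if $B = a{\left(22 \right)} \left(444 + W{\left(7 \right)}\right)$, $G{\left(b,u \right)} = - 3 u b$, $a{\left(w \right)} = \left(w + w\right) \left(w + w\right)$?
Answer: $\frac{2745563993860}{6723682623653} \approx 0.40834$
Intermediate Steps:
$a{\left(w \right)} = 4 w^{2}$ ($a{\left(w \right)} = 2 w 2 w = 4 w^{2}$)
$G{\left(b,u \right)} = - 3 b u$
$B = 873136$ ($B = 4 \cdot 22^{2} \left(444 + 7\right) = 4 \cdot 484 \cdot 451 = 1936 \cdot 451 = 873136$)
$\frac{G{\left(-684,287 \right)}}{4048721} + \frac{B}{3321386} = \frac{\left(-3\right) \left(-684\right) 287}{4048721} + \frac{873136}{3321386} = 588924 \cdot \frac{1}{4048721} + 873136 \cdot \frac{1}{3321386} = \frac{588924}{4048721} + \frac{436568}{1660693} = \frac{2745563993860}{6723682623653}$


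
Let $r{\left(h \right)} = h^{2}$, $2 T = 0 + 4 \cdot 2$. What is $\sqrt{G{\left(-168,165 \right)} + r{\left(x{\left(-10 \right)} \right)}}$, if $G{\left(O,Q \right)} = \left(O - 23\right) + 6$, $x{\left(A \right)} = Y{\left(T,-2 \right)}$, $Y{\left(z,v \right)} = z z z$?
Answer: $\sqrt{3911} \approx 62.538$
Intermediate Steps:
$T = 4$ ($T = \frac{0 + 4 \cdot 2}{2} = \frac{0 + 8}{2} = \frac{1}{2} \cdot 8 = 4$)
$Y{\left(z,v \right)} = z^{3}$ ($Y{\left(z,v \right)} = z^{2} z = z^{3}$)
$x{\left(A \right)} = 64$ ($x{\left(A \right)} = 4^{3} = 64$)
$G{\left(O,Q \right)} = -17 + O$ ($G{\left(O,Q \right)} = \left(O - 23\right) + 6 = \left(-23 + O\right) + 6 = -17 + O$)
$\sqrt{G{\left(-168,165 \right)} + r{\left(x{\left(-10 \right)} \right)}} = \sqrt{\left(-17 - 168\right) + 64^{2}} = \sqrt{-185 + 4096} = \sqrt{3911}$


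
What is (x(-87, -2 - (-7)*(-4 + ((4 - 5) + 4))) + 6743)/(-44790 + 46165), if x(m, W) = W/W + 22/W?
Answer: 60674/12375 ≈ 4.9029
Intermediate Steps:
x(m, W) = 1 + 22/W
(x(-87, -2 - (-7)*(-4 + ((4 - 5) + 4))) + 6743)/(-44790 + 46165) = ((22 + (-2 - (-7)*(-4 + ((4 - 5) + 4))))/(-2 - (-7)*(-4 + ((4 - 5) + 4))) + 6743)/(-44790 + 46165) = ((22 + (-2 - (-7)*(-4 + (-1 + 4))))/(-2 - (-7)*(-4 + (-1 + 4))) + 6743)/1375 = ((22 + (-2 - (-7)*(-4 + 3)))/(-2 - (-7)*(-4 + 3)) + 6743)*(1/1375) = ((22 + (-2 - (-7)*(-1)))/(-2 - (-7)*(-1)) + 6743)*(1/1375) = ((22 + (-2 - 7*1))/(-2 - 7*1) + 6743)*(1/1375) = ((22 + (-2 - 7))/(-2 - 7) + 6743)*(1/1375) = ((22 - 9)/(-9) + 6743)*(1/1375) = (-⅑*13 + 6743)*(1/1375) = (-13/9 + 6743)*(1/1375) = (60674/9)*(1/1375) = 60674/12375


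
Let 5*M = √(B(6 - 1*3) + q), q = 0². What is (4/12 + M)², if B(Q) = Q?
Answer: 52/225 + 2*√3/15 ≈ 0.46205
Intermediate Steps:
q = 0
M = √3/5 (M = √((6 - 1*3) + 0)/5 = √((6 - 3) + 0)/5 = √(3 + 0)/5 = √3/5 ≈ 0.34641)
(4/12 + M)² = (4/12 + √3/5)² = (4*(1/12) + √3/5)² = (⅓ + √3/5)²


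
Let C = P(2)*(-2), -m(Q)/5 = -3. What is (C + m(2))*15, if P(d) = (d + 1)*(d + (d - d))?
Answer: 45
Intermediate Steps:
m(Q) = 15 (m(Q) = -5*(-3) = 15)
P(d) = d*(1 + d) (P(d) = (1 + d)*(d + 0) = (1 + d)*d = d*(1 + d))
C = -12 (C = (2*(1 + 2))*(-2) = (2*3)*(-2) = 6*(-2) = -12)
(C + m(2))*15 = (-12 + 15)*15 = 3*15 = 45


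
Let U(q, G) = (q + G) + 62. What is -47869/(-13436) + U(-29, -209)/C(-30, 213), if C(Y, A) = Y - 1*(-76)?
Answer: -81381/309028 ≈ -0.26335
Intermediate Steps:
U(q, G) = 62 + G + q (U(q, G) = (G + q) + 62 = 62 + G + q)
C(Y, A) = 76 + Y (C(Y, A) = Y + 76 = 76 + Y)
-47869/(-13436) + U(-29, -209)/C(-30, 213) = -47869/(-13436) + (62 - 209 - 29)/(76 - 30) = -47869*(-1/13436) - 176/46 = 47869/13436 - 176*1/46 = 47869/13436 - 88/23 = -81381/309028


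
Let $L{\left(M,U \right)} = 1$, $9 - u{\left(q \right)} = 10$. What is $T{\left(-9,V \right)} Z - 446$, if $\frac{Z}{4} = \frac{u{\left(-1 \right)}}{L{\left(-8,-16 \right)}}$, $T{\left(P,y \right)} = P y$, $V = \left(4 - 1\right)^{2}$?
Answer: $-122$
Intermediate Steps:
$u{\left(q \right)} = -1$ ($u{\left(q \right)} = 9 - 10 = -1$)
$V = 9$ ($V = 3^{2} = 9$)
$Z = -4$ ($Z = 4 \left(- 1^{-1}\right) = 4 \left(\left(-1\right) 1\right) = 4 \left(-1\right) = -4$)
$T{\left(-9,V \right)} Z - 446 = \left(-9\right) 9 \left(-4\right) - 446 = \left(-81\right) \left(-4\right) - 446 = 324 - 446 = -122$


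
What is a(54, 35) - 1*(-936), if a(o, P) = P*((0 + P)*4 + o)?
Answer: 7726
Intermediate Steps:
a(o, P) = P*(o + 4*P) (a(o, P) = P*(P*4 + o) = P*(4*P + o) = P*(o + 4*P))
a(54, 35) - 1*(-936) = 35*(54 + 4*35) - 1*(-936) = 35*(54 + 140) + 936 = 35*194 + 936 = 6790 + 936 = 7726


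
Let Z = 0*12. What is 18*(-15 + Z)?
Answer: -270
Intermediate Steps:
Z = 0
18*(-15 + Z) = 18*(-15 + 0) = 18*(-15) = -270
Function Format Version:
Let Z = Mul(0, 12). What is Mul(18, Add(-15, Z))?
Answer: -270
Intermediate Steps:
Z = 0
Mul(18, Add(-15, Z)) = Mul(18, Add(-15, 0)) = Mul(18, -15) = -270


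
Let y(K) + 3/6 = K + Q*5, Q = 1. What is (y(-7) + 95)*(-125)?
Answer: -23125/2 ≈ -11563.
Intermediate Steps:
y(K) = 9/2 + K (y(K) = -½ + (K + 1*5) = -½ + (K + 5) = -½ + (5 + K) = 9/2 + K)
(y(-7) + 95)*(-125) = ((9/2 - 7) + 95)*(-125) = (-5/2 + 95)*(-125) = (185/2)*(-125) = -23125/2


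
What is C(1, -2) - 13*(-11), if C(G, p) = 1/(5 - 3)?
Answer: 287/2 ≈ 143.50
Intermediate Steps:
C(G, p) = ½ (C(G, p) = 1/2 = ½)
C(1, -2) - 13*(-11) = ½ - 13*(-11) = ½ + 143 = 287/2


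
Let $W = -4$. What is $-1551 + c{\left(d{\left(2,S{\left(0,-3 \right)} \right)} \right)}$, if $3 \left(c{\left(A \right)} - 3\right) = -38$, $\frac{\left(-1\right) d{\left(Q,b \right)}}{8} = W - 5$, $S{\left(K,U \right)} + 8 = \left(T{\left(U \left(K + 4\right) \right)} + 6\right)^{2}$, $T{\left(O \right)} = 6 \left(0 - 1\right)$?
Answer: $- \frac{4682}{3} \approx -1560.7$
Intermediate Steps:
$T{\left(O \right)} = -6$ ($T{\left(O \right)} = 6 \left(-1\right) = -6$)
$S{\left(K,U \right)} = -8$ ($S{\left(K,U \right)} = -8 + \left(-6 + 6\right)^{2} = -8 + 0^{2} = -8 + 0 = -8$)
$d{\left(Q,b \right)} = 72$ ($d{\left(Q,b \right)} = - 8 \left(-4 - 5\right) = \left(-8\right) \left(-9\right) = 72$)
$c{\left(A \right)} = - \frac{29}{3}$ ($c{\left(A \right)} = 3 + \frac{1}{3} \left(-38\right) = 3 - \frac{38}{3} = - \frac{29}{3}$)
$-1551 + c{\left(d{\left(2,S{\left(0,-3 \right)} \right)} \right)} = -1551 - \frac{29}{3} = - \frac{4682}{3}$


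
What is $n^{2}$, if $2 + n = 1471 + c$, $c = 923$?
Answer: $5721664$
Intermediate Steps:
$n = 2392$ ($n = -2 + \left(1471 + 923\right) = -2 + 2394 = 2392$)
$n^{2} = 2392^{2} = 5721664$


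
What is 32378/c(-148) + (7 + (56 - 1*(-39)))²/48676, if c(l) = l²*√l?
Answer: 2601/12169 - 16189*I*√37/810448 ≈ 0.21374 - 0.12151*I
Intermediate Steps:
c(l) = l^(5/2)
32378/c(-148) + (7 + (56 - 1*(-39)))²/48676 = 32378/((-148)^(5/2)) + (7 + (56 - 1*(-39)))²/48676 = 32378/((43808*I*√37)) + (7 + (56 + 39))²*(1/48676) = 32378*(-I*√37/1620896) + (7 + 95)²*(1/48676) = -16189*I*√37/810448 + 102²*(1/48676) = -16189*I*√37/810448 + 10404*(1/48676) = -16189*I*√37/810448 + 2601/12169 = 2601/12169 - 16189*I*√37/810448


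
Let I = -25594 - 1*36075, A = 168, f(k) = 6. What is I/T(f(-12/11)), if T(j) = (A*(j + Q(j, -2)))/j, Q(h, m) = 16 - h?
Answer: -61669/448 ≈ -137.65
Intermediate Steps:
I = -61669 (I = -25594 - 36075 = -61669)
T(j) = 2688/j (T(j) = (168*(j + (16 - j)))/j = (168*16)/j = 2688/j)
I/T(f(-12/11)) = -61669/(2688/6) = -61669/(2688*(1/6)) = -61669/448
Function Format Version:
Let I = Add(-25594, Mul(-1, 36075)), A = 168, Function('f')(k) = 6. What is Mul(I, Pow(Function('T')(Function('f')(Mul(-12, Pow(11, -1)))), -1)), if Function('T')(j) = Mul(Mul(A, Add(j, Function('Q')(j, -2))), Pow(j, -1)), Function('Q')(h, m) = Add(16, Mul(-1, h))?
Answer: Rational(-61669, 448) ≈ -137.65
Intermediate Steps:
I = -61669 (I = Add(-25594, -36075) = -61669)
Function('T')(j) = Mul(2688, Pow(j, -1)) (Function('T')(j) = Mul(Mul(168, Add(j, Add(16, Mul(-1, j)))), Pow(j, -1)) = Mul(Mul(168, 16), Pow(j, -1)) = Mul(2688, Pow(j, -1)))
Mul(I, Pow(Function('T')(Function('f')(Mul(-12, Pow(11, -1)))), -1)) = Mul(-61669, Pow(Mul(2688, Pow(6, -1)), -1)) = Mul(-61669, Pow(Mul(2688, Rational(1, 6)), -1)) = Mul(-61669, Pow(448, -1)) = Mul(-61669, Rational(1, 448)) = Rational(-61669, 448)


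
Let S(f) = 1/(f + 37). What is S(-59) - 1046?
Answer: -23013/22 ≈ -1046.0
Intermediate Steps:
S(f) = 1/(37 + f)
S(-59) - 1046 = 1/(37 - 59) - 1046 = 1/(-22) - 1046 = -1/22 - 1046 = -23013/22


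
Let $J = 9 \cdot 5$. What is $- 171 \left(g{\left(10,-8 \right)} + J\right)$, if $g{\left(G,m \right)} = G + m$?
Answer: $-8037$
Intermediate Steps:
$J = 45$
$- 171 \left(g{\left(10,-8 \right)} + J\right) = - 171 \left(\left(10 - 8\right) + 45\right) = - 171 \left(2 + 45\right) = \left(-171\right) 47 = -8037$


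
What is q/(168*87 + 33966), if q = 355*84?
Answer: 4970/8097 ≈ 0.61381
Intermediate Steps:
q = 29820
q/(168*87 + 33966) = 29820/(168*87 + 33966) = 29820/(14616 + 33966) = 29820/48582 = 29820*(1/48582) = 4970/8097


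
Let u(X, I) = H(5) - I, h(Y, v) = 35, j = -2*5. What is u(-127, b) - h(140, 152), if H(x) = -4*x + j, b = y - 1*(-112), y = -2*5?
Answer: -167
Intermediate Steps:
j = -10
y = -10
b = 102 (b = -10 - 1*(-112) = -10 + 112 = 102)
H(x) = -10 - 4*x (H(x) = -4*x - 10 = -10 - 4*x)
u(X, I) = -30 - I (u(X, I) = (-10 - 4*5) - I = (-10 - 20) - I = -30 - I)
u(-127, b) - h(140, 152) = (-30 - 1*102) - 1*35 = (-30 - 102) - 35 = -132 - 35 = -167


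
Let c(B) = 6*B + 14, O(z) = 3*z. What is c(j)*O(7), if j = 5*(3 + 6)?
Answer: 5964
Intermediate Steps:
j = 45 (j = 5*9 = 45)
c(B) = 14 + 6*B
c(j)*O(7) = (14 + 6*45)*(3*7) = (14 + 270)*21 = 284*21 = 5964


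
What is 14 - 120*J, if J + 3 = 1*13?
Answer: -1186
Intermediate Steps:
J = 10 (J = -3 + 1*13 = -3 + 13 = 10)
14 - 120*J = 14 - 120*10 = 14 - 1200 = -1186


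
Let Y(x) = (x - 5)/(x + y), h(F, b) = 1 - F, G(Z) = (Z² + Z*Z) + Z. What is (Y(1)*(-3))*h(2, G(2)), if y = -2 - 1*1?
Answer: 6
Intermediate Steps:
G(Z) = Z + 2*Z² (G(Z) = (Z² + Z²) + Z = 2*Z² + Z = Z + 2*Z²)
y = -3 (y = -2 - 1 = -3)
Y(x) = (-5 + x)/(-3 + x) (Y(x) = (x - 5)/(x - 3) = (-5 + x)/(-3 + x))
(Y(1)*(-3))*h(2, G(2)) = (((-5 + 1)/(-3 + 1))*(-3))*(1 - 1*2) = ((-4/(-2))*(-3))*(1 - 2) = (-½*(-4)*(-3))*(-1) = (2*(-3))*(-1) = -6*(-1) = 6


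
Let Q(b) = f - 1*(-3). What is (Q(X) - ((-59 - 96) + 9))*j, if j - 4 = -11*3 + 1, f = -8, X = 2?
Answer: -3948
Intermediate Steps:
Q(b) = -5 (Q(b) = -8 - 1*(-3) = -8 + 3 = -5)
j = -28 (j = 4 + (-11*3 + 1) = 4 + (-33 + 1) = 4 - 32 = -28)
(Q(X) - ((-59 - 96) + 9))*j = (-5 - ((-59 - 96) + 9))*(-28) = (-5 - (-155 + 9))*(-28) = (-5 - 1*(-146))*(-28) = (-5 + 146)*(-28) = 141*(-28) = -3948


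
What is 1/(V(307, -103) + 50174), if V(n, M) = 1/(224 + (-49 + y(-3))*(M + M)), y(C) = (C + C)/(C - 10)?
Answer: 132898/6668024265 ≈ 1.9931e-5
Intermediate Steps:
y(C) = 2*C/(-10 + C) (y(C) = (2*C)/(-10 + C) = 2*C/(-10 + C))
V(n, M) = 1/(224 - 1262*M/13) (V(n, M) = 1/(224 + (-49 + 2*(-3)/(-10 - 3))*(M + M)) = 1/(224 + (-49 + 2*(-3)/(-13))*(2*M)) = 1/(224 + (-49 + 2*(-3)*(-1/13))*(2*M)) = 1/(224 + (-49 + 6/13)*(2*M)) = 1/(224 - 1262*M/13))
1/(V(307, -103) + 50174) = 1/(-13/(-2912 + 1262*(-103)) + 50174) = 1/(-13/(-2912 - 129986) + 50174) = 1/(-13/(-132898) + 50174) = 1/(-13*(-1/132898) + 50174) = 1/(13/132898 + 50174) = 1/(6668024265/132898) = 132898/6668024265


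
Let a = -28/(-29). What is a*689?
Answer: 19292/29 ≈ 665.24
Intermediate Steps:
a = 28/29 (a = -28*(-1/29) = 28/29 ≈ 0.96552)
a*689 = (28/29)*689 = 19292/29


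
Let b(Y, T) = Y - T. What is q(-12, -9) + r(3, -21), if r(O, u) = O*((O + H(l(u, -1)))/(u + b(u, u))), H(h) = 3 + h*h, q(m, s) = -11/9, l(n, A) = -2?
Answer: -167/63 ≈ -2.6508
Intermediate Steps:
q(m, s) = -11/9 (q(m, s) = -11*1/9 = -11/9)
H(h) = 3 + h**2
r(O, u) = O*(7 + O)/u (r(O, u) = O*((O + (3 + (-2)**2))/(u + (u - u))) = O*((O + (3 + 4))/(u + 0)) = O*((O + 7)/u) = O*((7 + O)/u) = O*(7 + O)/u)
q(-12, -9) + r(3, -21) = -11/9 + 3*(7 + 3)/(-21) = -11/9 + 3*(-1/21)*10 = -11/9 - 10/7 = -167/63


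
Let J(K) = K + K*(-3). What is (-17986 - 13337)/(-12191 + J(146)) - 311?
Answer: -1283630/4161 ≈ -308.49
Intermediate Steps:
J(K) = -2*K (J(K) = K - 3*K = -2*K)
(-17986 - 13337)/(-12191 + J(146)) - 311 = (-17986 - 13337)/(-12191 - 2*146) - 311 = -31323/(-12191 - 292) - 311 = -31323/(-12483) - 311 = -31323*(-1/12483) - 311 = 10441/4161 - 311 = -1283630/4161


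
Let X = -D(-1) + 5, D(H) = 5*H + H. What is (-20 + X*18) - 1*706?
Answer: -528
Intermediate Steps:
D(H) = 6*H
X = 11 (X = -6*(-1) + 5 = -1*(-6) + 5 = 6 + 5 = 11)
(-20 + X*18) - 1*706 = (-20 + 11*18) - 1*706 = (-20 + 198) - 706 = 178 - 706 = -528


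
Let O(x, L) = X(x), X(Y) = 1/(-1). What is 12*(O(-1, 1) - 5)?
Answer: -72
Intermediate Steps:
X(Y) = -1
O(x, L) = -1
12*(O(-1, 1) - 5) = 12*(-1 - 5) = 12*(-6) = -72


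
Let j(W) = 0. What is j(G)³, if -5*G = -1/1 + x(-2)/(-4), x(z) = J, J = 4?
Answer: 0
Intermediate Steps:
x(z) = 4
G = ⅖ (G = -(-1/1 + 4/(-4))/5 = -(-1*1 + 4*(-¼))/5 = -(-1 - 1)/5 = -⅕*(-2) = ⅖ ≈ 0.40000)
j(G)³ = 0³ = 0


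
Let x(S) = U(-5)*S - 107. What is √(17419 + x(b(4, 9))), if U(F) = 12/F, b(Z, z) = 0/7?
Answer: 4*√1082 ≈ 131.58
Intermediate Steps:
b(Z, z) = 0 (b(Z, z) = 0*(⅐) = 0)
x(S) = -107 - 12*S/5 (x(S) = (12/(-5))*S - 107 = (12*(-⅕))*S - 107 = -12*S/5 - 107 = -107 - 12*S/5)
√(17419 + x(b(4, 9))) = √(17419 + (-107 - 12/5*0)) = √(17419 + (-107 + 0)) = √(17419 - 107) = √17312 = 4*√1082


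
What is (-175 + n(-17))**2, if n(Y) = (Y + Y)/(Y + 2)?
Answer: 6713281/225 ≈ 29837.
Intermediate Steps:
n(Y) = 2*Y/(2 + Y) (n(Y) = (2*Y)/(2 + Y) = 2*Y/(2 + Y))
(-175 + n(-17))**2 = (-175 + 2*(-17)/(2 - 17))**2 = (-175 + 2*(-17)/(-15))**2 = (-175 + 2*(-17)*(-1/15))**2 = (-175 + 34/15)**2 = (-2591/15)**2 = 6713281/225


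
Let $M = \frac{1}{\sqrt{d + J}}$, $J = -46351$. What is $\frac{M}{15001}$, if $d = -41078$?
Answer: $- \frac{i \sqrt{87429}}{1311522429} \approx - 2.2545 \cdot 10^{-7} i$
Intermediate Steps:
$M = - \frac{i \sqrt{87429}}{87429}$ ($M = \frac{1}{\sqrt{-41078 - 46351}} = \frac{1}{\sqrt{-87429}} = \frac{1}{i \sqrt{87429}} = - \frac{i \sqrt{87429}}{87429} \approx - 0.003382 i$)
$\frac{M}{15001} = \frac{\left(- \frac{1}{87429}\right) i \sqrt{87429}}{15001} = - \frac{i \sqrt{87429}}{87429} \cdot \frac{1}{15001} = - \frac{i \sqrt{87429}}{1311522429}$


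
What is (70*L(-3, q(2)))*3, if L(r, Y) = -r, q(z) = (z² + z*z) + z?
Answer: 630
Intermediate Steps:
q(z) = z + 2*z² (q(z) = (z² + z²) + z = 2*z² + z = z + 2*z²)
(70*L(-3, q(2)))*3 = (70*(-1*(-3)))*3 = (70*3)*3 = 210*3 = 630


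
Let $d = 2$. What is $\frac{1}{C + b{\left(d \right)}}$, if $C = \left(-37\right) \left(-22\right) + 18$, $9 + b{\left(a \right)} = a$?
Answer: $\frac{1}{825} \approx 0.0012121$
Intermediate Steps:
$b{\left(a \right)} = -9 + a$
$C = 832$ ($C = 814 + 18 = 832$)
$\frac{1}{C + b{\left(d \right)}} = \frac{1}{832 + \left(-9 + 2\right)} = \frac{1}{832 - 7} = \frac{1}{825}$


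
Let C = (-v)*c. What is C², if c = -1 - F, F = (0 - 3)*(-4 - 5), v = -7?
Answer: 38416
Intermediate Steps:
F = 27 (F = -3*(-9) = 27)
c = -28 (c = -1 - 1*27 = -1 - 27 = -28)
C = -196 (C = -1*(-7)*(-28) = 7*(-28) = -196)
C² = (-196)² = 38416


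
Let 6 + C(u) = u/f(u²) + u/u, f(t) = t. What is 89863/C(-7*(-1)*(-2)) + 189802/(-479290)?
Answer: -301499798861/17014795 ≈ -17720.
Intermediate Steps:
C(u) = -5 + 1/u (C(u) = -6 + (u/(u²) + u/u) = -6 + (u/u² + 1) = -6 + (1/u + 1) = -6 + (1 + 1/u) = -5 + 1/u)
89863/C(-7*(-1)*(-2)) + 189802/(-479290) = 89863/(-5 + 1/(-7*(-1)*(-2))) + 189802/(-479290) = 89863/(-5 + 1/(7*(-2))) + 189802*(-1/479290) = 89863/(-5 + 1/(-14)) - 94901/239645 = 89863/(-5 - 1/14) - 94901/239645 = 89863/(-71/14) - 94901/239645 = 89863*(-14/71) - 94901/239645 = -1258082/71 - 94901/239645 = -301499798861/17014795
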